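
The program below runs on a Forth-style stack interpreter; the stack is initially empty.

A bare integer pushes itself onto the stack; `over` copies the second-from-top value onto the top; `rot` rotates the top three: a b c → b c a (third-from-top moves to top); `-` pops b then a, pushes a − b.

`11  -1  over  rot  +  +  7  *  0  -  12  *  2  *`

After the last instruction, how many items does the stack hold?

11   : [11]
-1   : [11, -1]
over : [11, -1, 11]
rot  : [-1, 11, 11]
+    : [-1, 22]
+    : [21]
7    : [21, 7]
*    : [147]
0    : [147, 0]
-    : [147]
12   : [147, 12]
*    : [1764]
2    : [1764, 2]
*    : [3528]

1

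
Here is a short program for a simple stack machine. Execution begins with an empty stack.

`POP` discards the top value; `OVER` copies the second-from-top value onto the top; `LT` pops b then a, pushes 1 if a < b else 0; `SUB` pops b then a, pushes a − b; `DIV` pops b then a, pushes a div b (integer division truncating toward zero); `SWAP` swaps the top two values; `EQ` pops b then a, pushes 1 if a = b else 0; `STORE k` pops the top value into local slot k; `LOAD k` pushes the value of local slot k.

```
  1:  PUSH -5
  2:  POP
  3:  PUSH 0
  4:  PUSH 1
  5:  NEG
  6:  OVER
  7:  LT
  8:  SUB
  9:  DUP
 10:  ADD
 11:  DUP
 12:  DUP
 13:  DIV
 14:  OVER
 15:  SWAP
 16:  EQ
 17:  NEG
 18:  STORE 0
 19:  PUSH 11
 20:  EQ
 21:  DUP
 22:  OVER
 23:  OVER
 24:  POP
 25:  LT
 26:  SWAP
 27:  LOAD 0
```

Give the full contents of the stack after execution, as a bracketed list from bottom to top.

[0, 0, 0]

PUSH -5 -> -5
POP     -> (empty)
PUSH 0  -> 0
PUSH 1  -> 0 1
NEG     -> 0 -1
OVER    -> 0 -1 0
LT      -> 0 1
SUB     -> -1
DUP     -> -1 -1
ADD     -> -2
DUP     -> -2 -2
DUP     -> -2 -2 -2
DIV     -> -2 1
OVER    -> -2 1 -2
SWAP    -> -2 -2 1
EQ      -> -2 0
NEG     -> -2 0
STORE 0 -> -2
PUSH 11 -> -2 11
EQ      -> 0
DUP     -> 0 0
OVER    -> 0 0 0
OVER    -> 0 0 0 0
POP     -> 0 0 0
LT      -> 0 0
SWAP    -> 0 0
LOAD 0  -> 0 0 0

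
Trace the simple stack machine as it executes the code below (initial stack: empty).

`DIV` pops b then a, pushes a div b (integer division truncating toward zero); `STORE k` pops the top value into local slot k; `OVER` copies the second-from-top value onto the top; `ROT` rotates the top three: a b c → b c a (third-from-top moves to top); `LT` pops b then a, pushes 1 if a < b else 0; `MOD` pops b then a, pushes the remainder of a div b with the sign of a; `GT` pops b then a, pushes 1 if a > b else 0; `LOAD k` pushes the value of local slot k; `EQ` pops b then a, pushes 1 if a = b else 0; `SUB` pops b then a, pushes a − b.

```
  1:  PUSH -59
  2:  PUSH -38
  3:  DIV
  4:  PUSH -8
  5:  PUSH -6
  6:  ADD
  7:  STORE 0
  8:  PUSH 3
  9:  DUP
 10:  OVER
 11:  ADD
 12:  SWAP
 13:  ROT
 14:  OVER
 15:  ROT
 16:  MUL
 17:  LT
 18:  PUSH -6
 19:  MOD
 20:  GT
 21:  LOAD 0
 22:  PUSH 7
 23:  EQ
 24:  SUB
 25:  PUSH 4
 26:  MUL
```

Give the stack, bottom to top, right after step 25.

PUSH -59 -> -59
PUSH -38 -> -59 -38
DIV      -> 1
PUSH -8  -> 1 -8
PUSH -6  -> 1 -8 -6
ADD      -> 1 -14
STORE 0  -> 1
PUSH 3   -> 1 3
DUP      -> 1 3 3
OVER     -> 1 3 3 3
ADD      -> 1 3 6
SWAP     -> 1 6 3
ROT      -> 6 3 1
OVER     -> 6 3 1 3
ROT      -> 6 1 3 3
MUL      -> 6 1 9
LT       -> 6 1
PUSH -6  -> 6 1 -6
MOD      -> 6 1
GT       -> 1
LOAD 0   -> 1 -14
PUSH 7   -> 1 -14 7
EQ       -> 1 0
SUB      -> 1
PUSH 4   -> 1 4

[1, 4]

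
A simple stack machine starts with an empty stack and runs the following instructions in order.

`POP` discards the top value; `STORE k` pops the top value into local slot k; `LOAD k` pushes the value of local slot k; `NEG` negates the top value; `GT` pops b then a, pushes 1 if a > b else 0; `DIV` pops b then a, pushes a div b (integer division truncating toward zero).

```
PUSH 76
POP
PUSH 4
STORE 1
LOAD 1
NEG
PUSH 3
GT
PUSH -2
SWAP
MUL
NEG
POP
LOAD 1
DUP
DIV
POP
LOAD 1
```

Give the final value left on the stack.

4

PUSH 76 → 76
POP     → (empty)
PUSH 4  → 4
STORE 1 → (empty)
LOAD 1  → 4
NEG     → -4
PUSH 3  → -4 3
GT      → 0
PUSH -2 → 0 -2
SWAP    → -2 0
MUL     → 0
NEG     → 0
POP     → (empty)
LOAD 1  → 4
DUP     → 4 4
DIV     → 1
POP     → (empty)
LOAD 1  → 4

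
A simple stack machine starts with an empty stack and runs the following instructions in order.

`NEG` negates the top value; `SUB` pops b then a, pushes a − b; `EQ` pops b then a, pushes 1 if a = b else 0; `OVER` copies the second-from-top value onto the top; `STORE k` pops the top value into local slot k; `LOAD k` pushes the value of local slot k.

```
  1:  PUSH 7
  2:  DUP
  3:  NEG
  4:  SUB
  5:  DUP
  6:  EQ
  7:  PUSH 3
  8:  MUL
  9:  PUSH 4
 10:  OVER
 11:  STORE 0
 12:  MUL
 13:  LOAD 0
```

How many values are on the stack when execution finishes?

2

PUSH 7  -> [7]
DUP     -> [7, 7]
NEG     -> [7, -7]
SUB     -> [14]
DUP     -> [14, 14]
EQ      -> [1]
PUSH 3  -> [1, 3]
MUL     -> [3]
PUSH 4  -> [3, 4]
OVER    -> [3, 4, 3]
STORE 0 -> [3, 4]
MUL     -> [12]
LOAD 0  -> [12, 3]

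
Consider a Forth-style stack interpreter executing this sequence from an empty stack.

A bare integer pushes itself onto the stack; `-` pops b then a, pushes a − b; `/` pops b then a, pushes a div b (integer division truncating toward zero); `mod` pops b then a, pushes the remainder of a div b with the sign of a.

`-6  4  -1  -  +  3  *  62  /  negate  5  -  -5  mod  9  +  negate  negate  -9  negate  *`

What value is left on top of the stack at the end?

81

-6     : -6
4      : -6 4
-1     : -6 4 -1
-      : -6 5
+      : -1
3      : -1 3
*      : -3
62     : -3 62
/      : 0
negate : 0
5      : 0 5
-      : -5
-5     : -5 -5
mod    : 0
9      : 0 9
+      : 9
negate : -9
negate : 9
-9     : 9 -9
negate : 9 9
*      : 81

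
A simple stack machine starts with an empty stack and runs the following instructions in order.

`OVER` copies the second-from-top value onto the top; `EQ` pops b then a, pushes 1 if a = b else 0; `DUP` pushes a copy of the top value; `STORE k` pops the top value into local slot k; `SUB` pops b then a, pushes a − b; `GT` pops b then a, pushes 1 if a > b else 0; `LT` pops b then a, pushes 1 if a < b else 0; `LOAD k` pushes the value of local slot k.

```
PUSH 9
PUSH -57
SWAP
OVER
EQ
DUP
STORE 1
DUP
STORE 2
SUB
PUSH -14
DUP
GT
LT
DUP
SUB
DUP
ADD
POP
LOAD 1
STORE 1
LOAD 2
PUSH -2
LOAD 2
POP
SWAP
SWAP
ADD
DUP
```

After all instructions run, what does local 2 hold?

0

PUSH 9   → 9
PUSH -57 → 9 -57
SWAP     → -57 9
OVER     → -57 9 -57
EQ       → -57 0
DUP      → -57 0 0
STORE 1  → -57 0
DUP      → -57 0 0
STORE 2  → -57 0
SUB      → -57
PUSH -14 → -57 -14
DUP      → -57 -14 -14
GT       → -57 0
LT       → 1
DUP      → 1 1
SUB      → 0
DUP      → 0 0
ADD      → 0
POP      → (empty)
LOAD 1   → 0
STORE 1  → (empty)
LOAD 2   → 0
PUSH -2  → 0 -2
LOAD 2   → 0 -2 0
POP      → 0 -2
SWAP     → -2 0
SWAP     → 0 -2
ADD      → -2
DUP      → -2 -2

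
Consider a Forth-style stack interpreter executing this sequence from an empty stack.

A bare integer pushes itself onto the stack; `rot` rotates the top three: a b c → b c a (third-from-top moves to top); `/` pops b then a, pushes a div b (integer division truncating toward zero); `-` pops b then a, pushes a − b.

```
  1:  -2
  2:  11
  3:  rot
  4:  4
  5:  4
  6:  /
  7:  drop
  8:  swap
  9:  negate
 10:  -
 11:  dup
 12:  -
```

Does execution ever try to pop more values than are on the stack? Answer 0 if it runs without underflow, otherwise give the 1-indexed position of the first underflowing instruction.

-2 -> [-2]
11 -> [-2, 11]
rot  — needs 3 operands, stack has 2 → underflow

3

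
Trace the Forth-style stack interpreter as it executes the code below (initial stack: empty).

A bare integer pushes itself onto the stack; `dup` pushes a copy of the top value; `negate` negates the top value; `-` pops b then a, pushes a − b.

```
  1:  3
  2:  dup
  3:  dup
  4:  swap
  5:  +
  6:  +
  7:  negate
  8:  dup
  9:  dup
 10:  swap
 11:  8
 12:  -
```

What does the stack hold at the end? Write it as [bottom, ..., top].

3      → [3]
dup    → [3, 3]
dup    → [3, 3, 3]
swap   → [3, 3, 3]
+      → [3, 6]
+      → [9]
negate → [-9]
dup    → [-9, -9]
dup    → [-9, -9, -9]
swap   → [-9, -9, -9]
8      → [-9, -9, -9, 8]
-      → [-9, -9, -17]

[-9, -9, -17]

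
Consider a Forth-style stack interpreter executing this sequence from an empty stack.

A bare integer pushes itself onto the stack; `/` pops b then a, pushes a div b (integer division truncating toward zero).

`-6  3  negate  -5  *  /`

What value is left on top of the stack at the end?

-6     → -6
3      → -6 3
negate → -6 -3
-5     → -6 -3 -5
*      → -6 15
/      → 0

0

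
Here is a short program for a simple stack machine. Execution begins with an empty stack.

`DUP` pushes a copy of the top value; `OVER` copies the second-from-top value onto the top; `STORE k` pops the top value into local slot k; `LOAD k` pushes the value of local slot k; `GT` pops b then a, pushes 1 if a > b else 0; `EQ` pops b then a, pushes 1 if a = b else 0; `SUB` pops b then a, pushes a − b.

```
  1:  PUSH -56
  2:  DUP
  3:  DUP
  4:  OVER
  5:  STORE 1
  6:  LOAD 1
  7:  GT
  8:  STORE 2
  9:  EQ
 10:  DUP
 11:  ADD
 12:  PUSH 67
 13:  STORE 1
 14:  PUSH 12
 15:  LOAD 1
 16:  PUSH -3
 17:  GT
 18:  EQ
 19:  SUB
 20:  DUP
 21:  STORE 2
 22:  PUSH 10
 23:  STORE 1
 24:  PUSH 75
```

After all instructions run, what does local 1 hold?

10

PUSH -56 : [-56]
DUP      : [-56, -56]
DUP      : [-56, -56, -56]
OVER     : [-56, -56, -56, -56]
STORE 1  : [-56, -56, -56]
LOAD 1   : [-56, -56, -56, -56]
GT       : [-56, -56, 0]
STORE 2  : [-56, -56]
EQ       : [1]
DUP      : [1, 1]
ADD      : [2]
PUSH 67  : [2, 67]
STORE 1  : [2]
PUSH 12  : [2, 12]
LOAD 1   : [2, 12, 67]
PUSH -3  : [2, 12, 67, -3]
GT       : [2, 12, 1]
EQ       : [2, 0]
SUB      : [2]
DUP      : [2, 2]
STORE 2  : [2]
PUSH 10  : [2, 10]
STORE 1  : [2]
PUSH 75  : [2, 75]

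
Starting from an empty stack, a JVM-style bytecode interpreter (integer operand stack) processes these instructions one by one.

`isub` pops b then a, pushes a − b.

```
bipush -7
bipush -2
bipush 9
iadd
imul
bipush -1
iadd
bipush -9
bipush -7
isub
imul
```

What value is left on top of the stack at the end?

100

bipush -7 → [-7]
bipush -2 → [-7, -2]
bipush 9  → [-7, -2, 9]
iadd      → [-7, 7]
imul      → [-49]
bipush -1 → [-49, -1]
iadd      → [-50]
bipush -9 → [-50, -9]
bipush -7 → [-50, -9, -7]
isub      → [-50, -2]
imul      → [100]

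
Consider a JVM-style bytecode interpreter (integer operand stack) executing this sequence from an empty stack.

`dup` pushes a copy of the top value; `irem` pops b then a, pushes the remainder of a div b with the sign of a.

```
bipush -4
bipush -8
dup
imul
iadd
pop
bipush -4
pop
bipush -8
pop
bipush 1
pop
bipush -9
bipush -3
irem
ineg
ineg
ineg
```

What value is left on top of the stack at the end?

0

bipush -4  [-4]
bipush -8  [-4, -8]
dup        [-4, -8, -8]
imul       [-4, 64]
iadd       [60]
pop        []
bipush -4  [-4]
pop        []
bipush -8  [-8]
pop        []
bipush 1   [1]
pop        []
bipush -9  [-9]
bipush -3  [-9, -3]
irem       [0]
ineg       [0]
ineg       [0]
ineg       [0]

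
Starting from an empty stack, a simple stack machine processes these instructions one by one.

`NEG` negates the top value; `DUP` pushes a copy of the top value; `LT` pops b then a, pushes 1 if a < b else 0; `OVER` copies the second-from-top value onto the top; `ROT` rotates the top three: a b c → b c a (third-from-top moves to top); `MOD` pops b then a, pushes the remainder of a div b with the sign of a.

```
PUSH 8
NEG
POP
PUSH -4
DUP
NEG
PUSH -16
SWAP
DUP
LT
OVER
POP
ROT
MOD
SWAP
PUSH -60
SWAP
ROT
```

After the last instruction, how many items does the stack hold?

PUSH 8   → 8
NEG      → -8
POP      → (empty)
PUSH -4  → -4
DUP      → -4 -4
NEG      → -4 4
PUSH -16 → -4 4 -16
SWAP     → -4 -16 4
DUP      → -4 -16 4 4
LT       → -4 -16 0
OVER     → -4 -16 0 -16
POP      → -4 -16 0
ROT      → -16 0 -4
MOD      → -16 0
SWAP     → 0 -16
PUSH -60 → 0 -16 -60
SWAP     → 0 -60 -16
ROT      → -60 -16 0

3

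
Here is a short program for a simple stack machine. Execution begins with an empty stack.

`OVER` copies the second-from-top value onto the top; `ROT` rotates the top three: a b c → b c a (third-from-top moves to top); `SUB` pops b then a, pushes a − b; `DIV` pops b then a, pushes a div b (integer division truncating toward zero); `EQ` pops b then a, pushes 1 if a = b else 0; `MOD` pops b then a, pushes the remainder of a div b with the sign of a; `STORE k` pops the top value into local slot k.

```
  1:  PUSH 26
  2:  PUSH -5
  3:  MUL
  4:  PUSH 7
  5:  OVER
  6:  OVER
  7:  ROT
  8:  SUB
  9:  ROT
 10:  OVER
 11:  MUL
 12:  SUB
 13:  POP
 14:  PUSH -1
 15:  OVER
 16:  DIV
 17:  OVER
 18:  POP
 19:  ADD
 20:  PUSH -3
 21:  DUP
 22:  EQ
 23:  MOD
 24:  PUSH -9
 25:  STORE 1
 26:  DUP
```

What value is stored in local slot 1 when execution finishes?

-9

PUSH 26 : [26]
PUSH -5 : [26, -5]
MUL     : [-130]
PUSH 7  : [-130, 7]
OVER    : [-130, 7, -130]
OVER    : [-130, 7, -130, 7]
ROT     : [-130, -130, 7, 7]
SUB     : [-130, -130, 0]
ROT     : [-130, 0, -130]
OVER    : [-130, 0, -130, 0]
MUL     : [-130, 0, 0]
SUB     : [-130, 0]
POP     : [-130]
PUSH -1 : [-130, -1]
OVER    : [-130, -1, -130]
DIV     : [-130, 0]
OVER    : [-130, 0, -130]
POP     : [-130, 0]
ADD     : [-130]
PUSH -3 : [-130, -3]
DUP     : [-130, -3, -3]
EQ      : [-130, 1]
MOD     : [0]
PUSH -9 : [0, -9]
STORE 1 : [0]
DUP     : [0, 0]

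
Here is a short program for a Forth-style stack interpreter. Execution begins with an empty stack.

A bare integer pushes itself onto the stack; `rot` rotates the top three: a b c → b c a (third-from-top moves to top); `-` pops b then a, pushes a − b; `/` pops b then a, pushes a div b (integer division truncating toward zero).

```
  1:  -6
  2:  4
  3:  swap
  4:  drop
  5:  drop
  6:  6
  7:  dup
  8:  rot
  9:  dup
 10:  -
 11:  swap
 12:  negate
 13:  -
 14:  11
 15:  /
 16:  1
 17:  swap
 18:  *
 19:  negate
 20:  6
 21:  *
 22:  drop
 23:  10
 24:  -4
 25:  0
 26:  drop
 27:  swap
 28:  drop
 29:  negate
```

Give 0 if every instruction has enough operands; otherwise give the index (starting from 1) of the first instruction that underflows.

-6    [-6]
4     [-6, 4]
swap  [4, -6]
drop  [4]
drop  []
6     [6]
dup   [6, 6]
rot  — needs 3 operands, stack has 2 → underflow

8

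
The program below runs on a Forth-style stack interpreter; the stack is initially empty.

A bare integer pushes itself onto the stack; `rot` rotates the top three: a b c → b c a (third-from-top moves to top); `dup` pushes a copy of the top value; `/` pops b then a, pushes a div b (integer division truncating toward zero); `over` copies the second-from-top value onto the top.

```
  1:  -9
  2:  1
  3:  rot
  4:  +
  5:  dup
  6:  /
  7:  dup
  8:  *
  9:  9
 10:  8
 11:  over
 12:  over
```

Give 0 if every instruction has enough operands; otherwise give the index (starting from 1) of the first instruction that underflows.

3

-9 -> -9
1  -> -9 1
rot  — needs 3 operands, stack has 2 → underflow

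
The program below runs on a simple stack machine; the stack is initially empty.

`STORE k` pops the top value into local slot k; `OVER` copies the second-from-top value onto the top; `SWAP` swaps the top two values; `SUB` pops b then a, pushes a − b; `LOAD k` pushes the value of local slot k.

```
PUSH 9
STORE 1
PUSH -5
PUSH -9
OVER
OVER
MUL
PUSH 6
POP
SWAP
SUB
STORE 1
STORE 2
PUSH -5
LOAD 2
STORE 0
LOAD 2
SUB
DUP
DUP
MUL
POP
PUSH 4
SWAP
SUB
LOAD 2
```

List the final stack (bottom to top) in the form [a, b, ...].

PUSH 9  → 9
STORE 1 → (empty)
PUSH -5 → -5
PUSH -9 → -5 -9
OVER    → -5 -9 -5
OVER    → -5 -9 -5 -9
MUL     → -5 -9 45
PUSH 6  → -5 -9 45 6
POP     → -5 -9 45
SWAP    → -5 45 -9
SUB     → -5 54
STORE 1 → -5
STORE 2 → (empty)
PUSH -5 → -5
LOAD 2  → -5 -5
STORE 0 → -5
LOAD 2  → -5 -5
SUB     → 0
DUP     → 0 0
DUP     → 0 0 0
MUL     → 0 0
POP     → 0
PUSH 4  → 0 4
SWAP    → 4 0
SUB     → 4
LOAD 2  → 4 -5

[4, -5]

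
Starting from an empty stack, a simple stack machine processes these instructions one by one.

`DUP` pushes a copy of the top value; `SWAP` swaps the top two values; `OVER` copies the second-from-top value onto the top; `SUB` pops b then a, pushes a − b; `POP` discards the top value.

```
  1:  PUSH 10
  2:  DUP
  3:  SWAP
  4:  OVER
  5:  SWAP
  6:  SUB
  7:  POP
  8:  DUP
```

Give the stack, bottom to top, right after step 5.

[10, 10, 10]

PUSH 10 → [10]
DUP     → [10, 10]
SWAP    → [10, 10]
OVER    → [10, 10, 10]
SWAP    → [10, 10, 10]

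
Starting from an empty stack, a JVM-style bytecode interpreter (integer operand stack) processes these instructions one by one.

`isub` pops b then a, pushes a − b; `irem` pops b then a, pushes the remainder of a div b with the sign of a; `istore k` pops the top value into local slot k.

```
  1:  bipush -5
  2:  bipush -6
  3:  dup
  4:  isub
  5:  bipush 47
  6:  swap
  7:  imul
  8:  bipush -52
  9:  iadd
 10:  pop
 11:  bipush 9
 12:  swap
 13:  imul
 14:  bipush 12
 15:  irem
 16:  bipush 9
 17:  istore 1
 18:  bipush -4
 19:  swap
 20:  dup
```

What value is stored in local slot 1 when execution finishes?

bipush -5  -> -5
bipush -6  -> -5 -6
dup        -> -5 -6 -6
isub       -> -5 0
bipush 47  -> -5 0 47
swap       -> -5 47 0
imul       -> -5 0
bipush -52 -> -5 0 -52
iadd       -> -5 -52
pop        -> -5
bipush 9   -> -5 9
swap       -> 9 -5
imul       -> -45
bipush 12  -> -45 12
irem       -> -9
bipush 9   -> -9 9
istore 1   -> -9
bipush -4  -> -9 -4
swap       -> -4 -9
dup        -> -4 -9 -9

9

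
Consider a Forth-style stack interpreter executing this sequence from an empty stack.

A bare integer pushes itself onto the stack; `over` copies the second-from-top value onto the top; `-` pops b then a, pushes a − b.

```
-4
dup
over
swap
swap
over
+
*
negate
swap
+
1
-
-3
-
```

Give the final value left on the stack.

-4     : [-4]
dup    : [-4, -4]
over   : [-4, -4, -4]
swap   : [-4, -4, -4]
swap   : [-4, -4, -4]
over   : [-4, -4, -4, -4]
+      : [-4, -4, -8]
*      : [-4, 32]
negate : [-4, -32]
swap   : [-32, -4]
+      : [-36]
1      : [-36, 1]
-      : [-37]
-3     : [-37, -3]
-      : [-34]

-34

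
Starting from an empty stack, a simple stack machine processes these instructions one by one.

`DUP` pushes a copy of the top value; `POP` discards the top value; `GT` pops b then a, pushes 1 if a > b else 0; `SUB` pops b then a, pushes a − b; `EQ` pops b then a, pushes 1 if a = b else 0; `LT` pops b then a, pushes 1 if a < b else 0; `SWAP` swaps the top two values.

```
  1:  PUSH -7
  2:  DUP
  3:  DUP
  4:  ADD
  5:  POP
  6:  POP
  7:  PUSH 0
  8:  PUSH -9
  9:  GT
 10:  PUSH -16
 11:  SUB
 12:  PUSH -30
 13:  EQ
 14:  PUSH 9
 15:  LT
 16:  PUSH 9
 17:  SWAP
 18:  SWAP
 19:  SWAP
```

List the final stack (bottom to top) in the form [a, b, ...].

PUSH -7  -> [-7]
DUP      -> [-7, -7]
DUP      -> [-7, -7, -7]
ADD      -> [-7, -14]
POP      -> [-7]
POP      -> []
PUSH 0   -> [0]
PUSH -9  -> [0, -9]
GT       -> [1]
PUSH -16 -> [1, -16]
SUB      -> [17]
PUSH -30 -> [17, -30]
EQ       -> [0]
PUSH 9   -> [0, 9]
LT       -> [1]
PUSH 9   -> [1, 9]
SWAP     -> [9, 1]
SWAP     -> [1, 9]
SWAP     -> [9, 1]

[9, 1]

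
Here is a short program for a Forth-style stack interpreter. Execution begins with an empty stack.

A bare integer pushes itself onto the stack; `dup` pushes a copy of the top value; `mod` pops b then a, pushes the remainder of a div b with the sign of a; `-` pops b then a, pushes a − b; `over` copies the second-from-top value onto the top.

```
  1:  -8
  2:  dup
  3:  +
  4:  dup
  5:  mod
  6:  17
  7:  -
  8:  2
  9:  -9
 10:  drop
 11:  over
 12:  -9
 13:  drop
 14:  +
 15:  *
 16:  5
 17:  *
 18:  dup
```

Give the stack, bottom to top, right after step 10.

-8   → [-8]
dup  → [-8, -8]
+    → [-16]
dup  → [-16, -16]
mod  → [0]
17   → [0, 17]
-    → [-17]
2    → [-17, 2]
-9   → [-17, 2, -9]
drop → [-17, 2]

[-17, 2]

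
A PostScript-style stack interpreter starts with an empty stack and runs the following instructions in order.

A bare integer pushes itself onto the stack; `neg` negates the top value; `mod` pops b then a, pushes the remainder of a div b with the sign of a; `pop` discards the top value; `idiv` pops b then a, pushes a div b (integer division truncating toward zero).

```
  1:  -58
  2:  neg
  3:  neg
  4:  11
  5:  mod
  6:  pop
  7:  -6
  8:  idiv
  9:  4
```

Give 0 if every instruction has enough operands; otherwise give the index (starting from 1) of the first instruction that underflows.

8

-58  -58
neg  58
neg  -58
11   -58 11
mod  -3
pop  (empty)
-6   -6
idiv  — needs 2 operands, stack has 1 → underflow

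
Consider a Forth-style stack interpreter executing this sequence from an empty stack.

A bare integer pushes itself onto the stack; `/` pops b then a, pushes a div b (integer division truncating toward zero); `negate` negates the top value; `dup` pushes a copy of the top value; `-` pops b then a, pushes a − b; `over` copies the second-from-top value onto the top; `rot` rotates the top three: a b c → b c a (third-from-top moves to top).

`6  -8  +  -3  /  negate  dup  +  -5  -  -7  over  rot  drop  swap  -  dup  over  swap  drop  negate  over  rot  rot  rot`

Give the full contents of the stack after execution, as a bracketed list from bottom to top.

[12, -12, 12]

6      → 6
-8     → 6 -8
+      → -2
-3     → -2 -3
/      → 0
negate → 0
dup    → 0 0
+      → 0
-5     → 0 -5
-      → 5
-7     → 5 -7
over   → 5 -7 5
rot    → -7 5 5
drop   → -7 5
swap   → 5 -7
-      → 12
dup    → 12 12
over   → 12 12 12
swap   → 12 12 12
drop   → 12 12
negate → 12 -12
over   → 12 -12 12
rot    → -12 12 12
rot    → 12 12 -12
rot    → 12 -12 12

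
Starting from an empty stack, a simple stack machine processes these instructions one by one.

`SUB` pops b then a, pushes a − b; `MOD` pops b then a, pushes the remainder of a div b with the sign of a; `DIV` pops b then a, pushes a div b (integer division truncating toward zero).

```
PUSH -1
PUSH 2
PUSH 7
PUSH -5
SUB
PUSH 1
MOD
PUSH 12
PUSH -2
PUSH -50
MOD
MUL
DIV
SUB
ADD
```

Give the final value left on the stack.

1

PUSH -1   [-1]
PUSH 2    [-1, 2]
PUSH 7    [-1, 2, 7]
PUSH -5   [-1, 2, 7, -5]
SUB       [-1, 2, 12]
PUSH 1    [-1, 2, 12, 1]
MOD       [-1, 2, 0]
PUSH 12   [-1, 2, 0, 12]
PUSH -2   [-1, 2, 0, 12, -2]
PUSH -50  [-1, 2, 0, 12, -2, -50]
MOD       [-1, 2, 0, 12, -2]
MUL       [-1, 2, 0, -24]
DIV       [-1, 2, 0]
SUB       [-1, 2]
ADD       [1]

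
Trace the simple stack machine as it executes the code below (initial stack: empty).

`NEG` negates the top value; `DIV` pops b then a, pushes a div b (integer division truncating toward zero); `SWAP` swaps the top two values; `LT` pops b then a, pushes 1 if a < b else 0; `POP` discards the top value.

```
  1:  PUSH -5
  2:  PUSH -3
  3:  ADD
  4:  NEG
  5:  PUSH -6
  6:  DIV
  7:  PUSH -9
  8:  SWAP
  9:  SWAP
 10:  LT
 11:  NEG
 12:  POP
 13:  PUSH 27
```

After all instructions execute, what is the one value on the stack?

27

PUSH -5  [-5]
PUSH -3  [-5, -3]
ADD      [-8]
NEG      [8]
PUSH -6  [8, -6]
DIV      [-1]
PUSH -9  [-1, -9]
SWAP     [-9, -1]
SWAP     [-1, -9]
LT       [0]
NEG      [0]
POP      []
PUSH 27  [27]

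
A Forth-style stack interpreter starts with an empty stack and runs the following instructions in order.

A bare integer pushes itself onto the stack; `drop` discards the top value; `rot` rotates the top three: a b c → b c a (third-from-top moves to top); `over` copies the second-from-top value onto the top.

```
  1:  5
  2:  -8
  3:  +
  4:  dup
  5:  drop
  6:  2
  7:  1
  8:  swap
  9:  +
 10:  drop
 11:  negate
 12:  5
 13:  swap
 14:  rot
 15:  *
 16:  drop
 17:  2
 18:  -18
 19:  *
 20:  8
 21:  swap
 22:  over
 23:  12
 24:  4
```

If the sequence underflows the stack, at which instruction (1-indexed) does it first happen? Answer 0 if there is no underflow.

14

5       5
-8      5 -8
+       -3
dup     -3 -3
drop    -3
2       -3 2
1       -3 2 1
swap    -3 1 2
+       -3 3
drop    -3
negate  3
5       3 5
swap    5 3
rot  — needs 3 operands, stack has 2 → underflow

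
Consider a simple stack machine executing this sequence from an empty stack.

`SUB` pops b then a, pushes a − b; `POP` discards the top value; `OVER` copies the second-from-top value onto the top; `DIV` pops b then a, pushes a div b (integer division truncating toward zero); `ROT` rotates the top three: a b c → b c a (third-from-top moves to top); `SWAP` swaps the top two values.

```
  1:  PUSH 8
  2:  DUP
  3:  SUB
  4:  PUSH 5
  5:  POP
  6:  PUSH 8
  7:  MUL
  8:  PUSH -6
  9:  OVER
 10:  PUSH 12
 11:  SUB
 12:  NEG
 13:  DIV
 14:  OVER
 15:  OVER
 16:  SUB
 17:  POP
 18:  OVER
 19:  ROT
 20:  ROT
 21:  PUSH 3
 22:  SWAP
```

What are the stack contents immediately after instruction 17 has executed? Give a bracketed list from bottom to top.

[0, 0]

PUSH 8   8
DUP      8 8
SUB      0
PUSH 5   0 5
POP      0
PUSH 8   0 8
MUL      0
PUSH -6  0 -6
OVER     0 -6 0
PUSH 12  0 -6 0 12
SUB      0 -6 -12
NEG      0 -6 12
DIV      0 0
OVER     0 0 0
OVER     0 0 0 0
SUB      0 0 0
POP      0 0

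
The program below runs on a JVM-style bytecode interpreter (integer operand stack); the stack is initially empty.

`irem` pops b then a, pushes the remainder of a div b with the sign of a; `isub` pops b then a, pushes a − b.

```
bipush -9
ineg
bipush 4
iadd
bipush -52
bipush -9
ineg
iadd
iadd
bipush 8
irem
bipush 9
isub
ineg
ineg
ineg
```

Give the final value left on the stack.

15

bipush -9   [-9]
ineg        [9]
bipush 4    [9, 4]
iadd        [13]
bipush -52  [13, -52]
bipush -9   [13, -52, -9]
ineg        [13, -52, 9]
iadd        [13, -43]
iadd        [-30]
bipush 8    [-30, 8]
irem        [-6]
bipush 9    [-6, 9]
isub        [-15]
ineg        [15]
ineg        [-15]
ineg        [15]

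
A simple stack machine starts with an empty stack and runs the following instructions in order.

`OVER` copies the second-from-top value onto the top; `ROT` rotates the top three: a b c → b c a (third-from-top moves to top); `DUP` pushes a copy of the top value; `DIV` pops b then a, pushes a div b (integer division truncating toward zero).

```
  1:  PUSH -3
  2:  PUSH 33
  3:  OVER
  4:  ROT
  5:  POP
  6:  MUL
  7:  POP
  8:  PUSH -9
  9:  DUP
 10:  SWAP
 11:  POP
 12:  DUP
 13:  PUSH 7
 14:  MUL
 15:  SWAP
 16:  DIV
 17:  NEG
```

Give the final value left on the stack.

-7

PUSH -3  [-3]
PUSH 33  [-3, 33]
OVER     [-3, 33, -3]
ROT      [33, -3, -3]
POP      [33, -3]
MUL      [-99]
POP      []
PUSH -9  [-9]
DUP      [-9, -9]
SWAP     [-9, -9]
POP      [-9]
DUP      [-9, -9]
PUSH 7   [-9, -9, 7]
MUL      [-9, -63]
SWAP     [-63, -9]
DIV      [7]
NEG      [-7]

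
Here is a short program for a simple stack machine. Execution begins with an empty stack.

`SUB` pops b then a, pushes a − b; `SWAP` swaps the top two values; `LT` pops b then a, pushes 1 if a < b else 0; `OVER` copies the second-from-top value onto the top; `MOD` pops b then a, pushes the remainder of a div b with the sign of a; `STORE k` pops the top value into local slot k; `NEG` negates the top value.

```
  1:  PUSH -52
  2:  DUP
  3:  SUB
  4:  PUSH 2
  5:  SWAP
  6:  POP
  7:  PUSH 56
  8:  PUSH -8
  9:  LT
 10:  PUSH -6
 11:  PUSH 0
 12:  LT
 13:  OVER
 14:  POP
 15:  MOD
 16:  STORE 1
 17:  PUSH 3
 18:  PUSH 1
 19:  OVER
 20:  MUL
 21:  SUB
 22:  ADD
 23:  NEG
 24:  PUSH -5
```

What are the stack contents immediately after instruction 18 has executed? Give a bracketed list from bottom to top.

PUSH -52 : [-52]
DUP      : [-52, -52]
SUB      : [0]
PUSH 2   : [0, 2]
SWAP     : [2, 0]
POP      : [2]
PUSH 56  : [2, 56]
PUSH -8  : [2, 56, -8]
LT       : [2, 0]
PUSH -6  : [2, 0, -6]
PUSH 0   : [2, 0, -6, 0]
LT       : [2, 0, 1]
OVER     : [2, 0, 1, 0]
POP      : [2, 0, 1]
MOD      : [2, 0]
STORE 1  : [2]
PUSH 3   : [2, 3]
PUSH 1   : [2, 3, 1]

[2, 3, 1]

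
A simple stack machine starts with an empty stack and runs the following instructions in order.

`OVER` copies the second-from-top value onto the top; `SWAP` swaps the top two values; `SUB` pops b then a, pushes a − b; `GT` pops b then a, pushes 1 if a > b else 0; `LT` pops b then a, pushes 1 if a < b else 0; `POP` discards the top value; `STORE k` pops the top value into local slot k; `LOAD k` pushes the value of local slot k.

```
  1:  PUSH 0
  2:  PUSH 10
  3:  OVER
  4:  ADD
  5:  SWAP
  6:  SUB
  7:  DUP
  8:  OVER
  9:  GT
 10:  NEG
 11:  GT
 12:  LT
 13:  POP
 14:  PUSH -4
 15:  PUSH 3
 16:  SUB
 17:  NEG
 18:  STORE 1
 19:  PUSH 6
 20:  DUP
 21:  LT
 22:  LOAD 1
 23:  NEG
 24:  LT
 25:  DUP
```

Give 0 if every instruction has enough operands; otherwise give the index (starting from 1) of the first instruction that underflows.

12

PUSH 0   [0]
PUSH 10  [0, 10]
OVER     [0, 10, 0]
ADD      [0, 10]
SWAP     [10, 0]
SUB      [10]
DUP      [10, 10]
OVER     [10, 10, 10]
GT       [10, 0]
NEG      [10, 0]
GT       [1]
LT  — needs 2 operands, stack has 1 → underflow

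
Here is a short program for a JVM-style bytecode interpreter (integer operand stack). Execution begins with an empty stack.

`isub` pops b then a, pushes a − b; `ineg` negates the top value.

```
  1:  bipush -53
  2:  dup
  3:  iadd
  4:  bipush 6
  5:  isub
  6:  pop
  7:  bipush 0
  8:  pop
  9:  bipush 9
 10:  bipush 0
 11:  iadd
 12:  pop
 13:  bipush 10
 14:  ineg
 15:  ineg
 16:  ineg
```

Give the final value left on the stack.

bipush -53 → [-53]
dup        → [-53, -53]
iadd       → [-106]
bipush 6   → [-106, 6]
isub       → [-112]
pop        → []
bipush 0   → [0]
pop        → []
bipush 9   → [9]
bipush 0   → [9, 0]
iadd       → [9]
pop        → []
bipush 10  → [10]
ineg       → [-10]
ineg       → [10]
ineg       → [-10]

-10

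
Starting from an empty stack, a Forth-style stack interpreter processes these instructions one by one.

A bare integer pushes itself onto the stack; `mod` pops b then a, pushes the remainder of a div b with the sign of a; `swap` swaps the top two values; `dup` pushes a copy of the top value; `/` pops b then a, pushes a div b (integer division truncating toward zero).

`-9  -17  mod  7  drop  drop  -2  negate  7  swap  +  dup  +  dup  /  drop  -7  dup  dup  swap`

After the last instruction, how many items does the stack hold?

3

-9      -9
-17     -9 -17
mod     -9
7       -9 7
drop    -9
drop    (empty)
-2      -2
negate  2
7       2 7
swap    7 2
+       9
dup     9 9
+       18
dup     18 18
/       1
drop    (empty)
-7      -7
dup     -7 -7
dup     -7 -7 -7
swap    -7 -7 -7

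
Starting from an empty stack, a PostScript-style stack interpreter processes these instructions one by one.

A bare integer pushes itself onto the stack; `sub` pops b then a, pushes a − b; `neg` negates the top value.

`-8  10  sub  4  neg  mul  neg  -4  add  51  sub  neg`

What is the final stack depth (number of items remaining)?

1

-8   [-8]
10   [-8, 10]
sub  [-18]
4    [-18, 4]
neg  [-18, -4]
mul  [72]
neg  [-72]
-4   [-72, -4]
add  [-76]
51   [-76, 51]
sub  [-127]
neg  [127]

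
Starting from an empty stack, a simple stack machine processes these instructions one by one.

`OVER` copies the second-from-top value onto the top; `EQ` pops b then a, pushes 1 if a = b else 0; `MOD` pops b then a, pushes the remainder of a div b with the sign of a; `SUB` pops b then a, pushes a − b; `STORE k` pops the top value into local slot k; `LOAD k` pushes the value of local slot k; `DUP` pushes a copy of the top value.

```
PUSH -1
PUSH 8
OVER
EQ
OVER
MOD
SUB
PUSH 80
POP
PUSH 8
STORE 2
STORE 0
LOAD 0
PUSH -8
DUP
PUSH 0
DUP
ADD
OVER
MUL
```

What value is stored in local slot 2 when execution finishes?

PUSH -1 → -1
PUSH 8  → -1 8
OVER    → -1 8 -1
EQ      → -1 0
OVER    → -1 0 -1
MOD     → -1 0
SUB     → -1
PUSH 80 → -1 80
POP     → -1
PUSH 8  → -1 8
STORE 2 → -1
STORE 0 → (empty)
LOAD 0  → -1
PUSH -8 → -1 -8
DUP     → -1 -8 -8
PUSH 0  → -1 -8 -8 0
DUP     → -1 -8 -8 0 0
ADD     → -1 -8 -8 0
OVER    → -1 -8 -8 0 -8
MUL     → -1 -8 -8 0

8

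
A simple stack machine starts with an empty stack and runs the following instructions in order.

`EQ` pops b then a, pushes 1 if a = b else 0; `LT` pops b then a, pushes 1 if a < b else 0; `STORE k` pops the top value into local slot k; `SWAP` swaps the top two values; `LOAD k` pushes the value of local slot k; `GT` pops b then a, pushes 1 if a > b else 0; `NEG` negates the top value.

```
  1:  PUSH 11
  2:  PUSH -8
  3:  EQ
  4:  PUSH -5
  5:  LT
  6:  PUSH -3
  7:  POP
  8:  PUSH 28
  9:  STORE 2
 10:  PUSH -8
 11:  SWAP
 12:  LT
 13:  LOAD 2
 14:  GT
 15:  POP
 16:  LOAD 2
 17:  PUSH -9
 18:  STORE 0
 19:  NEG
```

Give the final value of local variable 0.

PUSH 11 : 11
PUSH -8 : 11 -8
EQ      : 0
PUSH -5 : 0 -5
LT      : 0
PUSH -3 : 0 -3
POP     : 0
PUSH 28 : 0 28
STORE 2 : 0
PUSH -8 : 0 -8
SWAP    : -8 0
LT      : 1
LOAD 2  : 1 28
GT      : 0
POP     : (empty)
LOAD 2  : 28
PUSH -9 : 28 -9
STORE 0 : 28
NEG     : -28

-9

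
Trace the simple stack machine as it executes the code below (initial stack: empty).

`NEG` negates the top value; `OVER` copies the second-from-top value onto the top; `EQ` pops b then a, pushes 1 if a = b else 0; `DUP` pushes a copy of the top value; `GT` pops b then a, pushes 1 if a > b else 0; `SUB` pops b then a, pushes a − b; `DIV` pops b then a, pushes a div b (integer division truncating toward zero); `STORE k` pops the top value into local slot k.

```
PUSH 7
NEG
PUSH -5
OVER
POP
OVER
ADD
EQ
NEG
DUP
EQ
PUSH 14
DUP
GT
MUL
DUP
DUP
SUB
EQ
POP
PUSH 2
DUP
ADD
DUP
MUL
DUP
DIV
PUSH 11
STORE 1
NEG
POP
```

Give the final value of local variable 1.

PUSH 7  -> [7]
NEG     -> [-7]
PUSH -5 -> [-7, -5]
OVER    -> [-7, -5, -7]
POP     -> [-7, -5]
OVER    -> [-7, -5, -7]
ADD     -> [-7, -12]
EQ      -> [0]
NEG     -> [0]
DUP     -> [0, 0]
EQ      -> [1]
PUSH 14 -> [1, 14]
DUP     -> [1, 14, 14]
GT      -> [1, 0]
MUL     -> [0]
DUP     -> [0, 0]
DUP     -> [0, 0, 0]
SUB     -> [0, 0]
EQ      -> [1]
POP     -> []
PUSH 2  -> [2]
DUP     -> [2, 2]
ADD     -> [4]
DUP     -> [4, 4]
MUL     -> [16]
DUP     -> [16, 16]
DIV     -> [1]
PUSH 11 -> [1, 11]
STORE 1 -> [1]
NEG     -> [-1]
POP     -> []

11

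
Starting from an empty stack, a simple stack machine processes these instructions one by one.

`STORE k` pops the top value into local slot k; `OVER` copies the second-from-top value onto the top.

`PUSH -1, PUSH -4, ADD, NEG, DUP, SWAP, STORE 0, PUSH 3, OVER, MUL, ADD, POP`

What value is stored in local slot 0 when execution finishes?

PUSH -1 : -1
PUSH -4 : -1 -4
ADD     : -5
NEG     : 5
DUP     : 5 5
SWAP    : 5 5
STORE 0 : 5
PUSH 3  : 5 3
OVER    : 5 3 5
MUL     : 5 15
ADD     : 20
POP     : (empty)

5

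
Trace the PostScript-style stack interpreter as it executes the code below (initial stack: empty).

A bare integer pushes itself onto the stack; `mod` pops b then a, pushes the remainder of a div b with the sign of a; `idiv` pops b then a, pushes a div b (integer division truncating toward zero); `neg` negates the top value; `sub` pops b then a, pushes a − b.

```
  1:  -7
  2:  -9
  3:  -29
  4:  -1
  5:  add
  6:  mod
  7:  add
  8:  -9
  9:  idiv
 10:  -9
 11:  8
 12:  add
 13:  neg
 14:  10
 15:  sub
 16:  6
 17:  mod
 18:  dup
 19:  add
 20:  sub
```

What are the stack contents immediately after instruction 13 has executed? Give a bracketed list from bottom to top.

[1, 1]

-7   → -7
-9   → -7 -9
-29  → -7 -9 -29
-1   → -7 -9 -29 -1
add  → -7 -9 -30
mod  → -7 -9
add  → -16
-9   → -16 -9
idiv → 1
-9   → 1 -9
8    → 1 -9 8
add  → 1 -1
neg  → 1 1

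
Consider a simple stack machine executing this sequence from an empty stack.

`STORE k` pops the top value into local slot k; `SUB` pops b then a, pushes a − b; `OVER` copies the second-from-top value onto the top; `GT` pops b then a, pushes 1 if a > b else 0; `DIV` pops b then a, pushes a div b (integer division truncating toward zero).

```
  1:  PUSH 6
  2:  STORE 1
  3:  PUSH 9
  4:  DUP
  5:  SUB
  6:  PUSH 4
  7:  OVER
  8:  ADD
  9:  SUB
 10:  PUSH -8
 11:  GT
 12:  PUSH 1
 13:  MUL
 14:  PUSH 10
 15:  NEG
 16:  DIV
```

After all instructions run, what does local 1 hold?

6

PUSH 6  → [6]
STORE 1 → []
PUSH 9  → [9]
DUP     → [9, 9]
SUB     → [0]
PUSH 4  → [0, 4]
OVER    → [0, 4, 0]
ADD     → [0, 4]
SUB     → [-4]
PUSH -8 → [-4, -8]
GT      → [1]
PUSH 1  → [1, 1]
MUL     → [1]
PUSH 10 → [1, 10]
NEG     → [1, -10]
DIV     → [0]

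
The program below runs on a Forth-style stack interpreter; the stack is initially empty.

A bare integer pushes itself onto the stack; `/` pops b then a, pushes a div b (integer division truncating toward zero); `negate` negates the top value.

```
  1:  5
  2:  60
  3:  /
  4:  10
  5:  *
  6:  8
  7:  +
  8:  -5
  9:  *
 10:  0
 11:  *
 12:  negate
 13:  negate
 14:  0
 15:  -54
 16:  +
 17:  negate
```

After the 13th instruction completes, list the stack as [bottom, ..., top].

[0]

5      -> [5]
60     -> [5, 60]
/      -> [0]
10     -> [0, 10]
*      -> [0]
8      -> [0, 8]
+      -> [8]
-5     -> [8, -5]
*      -> [-40]
0      -> [-40, 0]
*      -> [0]
negate -> [0]
negate -> [0]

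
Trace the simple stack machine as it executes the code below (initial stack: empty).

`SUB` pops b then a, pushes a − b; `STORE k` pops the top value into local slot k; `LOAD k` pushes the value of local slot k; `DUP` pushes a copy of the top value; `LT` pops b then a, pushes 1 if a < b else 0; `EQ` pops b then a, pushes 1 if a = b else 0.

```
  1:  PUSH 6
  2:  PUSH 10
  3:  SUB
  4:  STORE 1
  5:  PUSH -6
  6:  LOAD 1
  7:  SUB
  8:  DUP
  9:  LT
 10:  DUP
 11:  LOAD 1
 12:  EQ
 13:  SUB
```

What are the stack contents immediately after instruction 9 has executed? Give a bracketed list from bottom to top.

[0]

PUSH 6  : 6
PUSH 10 : 6 10
SUB     : -4
STORE 1 : (empty)
PUSH -6 : -6
LOAD 1  : -6 -4
SUB     : -2
DUP     : -2 -2
LT      : 0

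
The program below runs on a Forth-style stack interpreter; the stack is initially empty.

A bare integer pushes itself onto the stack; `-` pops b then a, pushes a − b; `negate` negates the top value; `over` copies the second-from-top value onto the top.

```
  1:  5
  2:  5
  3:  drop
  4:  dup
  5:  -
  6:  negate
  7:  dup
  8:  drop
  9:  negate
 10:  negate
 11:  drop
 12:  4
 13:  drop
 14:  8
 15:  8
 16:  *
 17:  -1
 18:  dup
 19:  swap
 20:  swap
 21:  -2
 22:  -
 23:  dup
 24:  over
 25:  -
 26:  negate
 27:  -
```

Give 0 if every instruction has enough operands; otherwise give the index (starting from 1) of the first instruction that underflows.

0

5      -> 5
5      -> 5 5
drop   -> 5
dup    -> 5 5
-      -> 0
negate -> 0
dup    -> 0 0
drop   -> 0
negate -> 0
negate -> 0
drop   -> (empty)
4      -> 4
drop   -> (empty)
8      -> 8
8      -> 8 8
*      -> 64
-1     -> 64 -1
dup    -> 64 -1 -1
swap   -> 64 -1 -1
swap   -> 64 -1 -1
-2     -> 64 -1 -1 -2
-      -> 64 -1 1
dup    -> 64 -1 1 1
over   -> 64 -1 1 1 1
-      -> 64 -1 1 0
negate -> 64 -1 1 0
-      -> 64 -1 1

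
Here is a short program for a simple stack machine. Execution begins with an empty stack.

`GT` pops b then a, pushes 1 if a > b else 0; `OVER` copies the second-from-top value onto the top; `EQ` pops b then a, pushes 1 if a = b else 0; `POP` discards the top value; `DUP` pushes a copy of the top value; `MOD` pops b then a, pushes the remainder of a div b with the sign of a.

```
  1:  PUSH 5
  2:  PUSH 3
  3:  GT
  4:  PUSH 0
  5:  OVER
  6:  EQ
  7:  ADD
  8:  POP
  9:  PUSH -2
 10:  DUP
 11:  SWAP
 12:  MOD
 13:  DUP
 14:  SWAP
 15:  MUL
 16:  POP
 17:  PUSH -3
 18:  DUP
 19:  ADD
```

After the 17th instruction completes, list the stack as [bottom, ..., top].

PUSH 5  : 5
PUSH 3  : 5 3
GT      : 1
PUSH 0  : 1 0
OVER    : 1 0 1
EQ      : 1 0
ADD     : 1
POP     : (empty)
PUSH -2 : -2
DUP     : -2 -2
SWAP    : -2 -2
MOD     : 0
DUP     : 0 0
SWAP    : 0 0
MUL     : 0
POP     : (empty)
PUSH -3 : -3

[-3]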